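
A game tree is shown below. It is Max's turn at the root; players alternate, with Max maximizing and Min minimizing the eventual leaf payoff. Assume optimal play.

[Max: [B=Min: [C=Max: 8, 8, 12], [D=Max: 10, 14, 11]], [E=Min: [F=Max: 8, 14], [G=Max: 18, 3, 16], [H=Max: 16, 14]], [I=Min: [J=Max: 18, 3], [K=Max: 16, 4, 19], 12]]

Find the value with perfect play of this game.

C (Max): max(8, 8, 12) = 12
D (Max): max(10, 14, 11) = 14
B (Min): min(12, 14) = 12
F (Max): max(8, 14) = 14
G (Max): max(18, 3, 16) = 18
H (Max): max(16, 14) = 16
E (Min): min(14, 18, 16) = 14
J (Max): max(18, 3) = 18
K (Max): max(16, 4, 19) = 19
I (Min): min(18, 19, 12) = 12
Root (Max): max(12, 14, 12) = 14

14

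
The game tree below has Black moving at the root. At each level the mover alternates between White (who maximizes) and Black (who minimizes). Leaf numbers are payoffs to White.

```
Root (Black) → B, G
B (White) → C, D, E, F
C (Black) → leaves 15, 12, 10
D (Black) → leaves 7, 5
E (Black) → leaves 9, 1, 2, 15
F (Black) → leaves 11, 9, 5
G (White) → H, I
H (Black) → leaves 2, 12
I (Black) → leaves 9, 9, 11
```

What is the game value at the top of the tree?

9

C (Black): min(15, 12, 10) = 10
D (Black): min(7, 5) = 5
E (Black): min(9, 1, 2, 15) = 1
F (Black): min(11, 9, 5) = 5
B (White): max(10, 5, 1, 5) = 10
H (Black): min(2, 12) = 2
I (Black): min(9, 9, 11) = 9
G (White): max(2, 9) = 9
Root (Black): min(10, 9) = 9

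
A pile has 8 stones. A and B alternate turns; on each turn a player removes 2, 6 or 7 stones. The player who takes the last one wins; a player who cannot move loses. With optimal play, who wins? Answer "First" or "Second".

First

Positions where the player to move wins (W) vs loses (L):
i:   0  1  2  3  4  5  6  7  8
     L  L  W  W  L  L  W  W  W
Position 8 is W, so the first player wins.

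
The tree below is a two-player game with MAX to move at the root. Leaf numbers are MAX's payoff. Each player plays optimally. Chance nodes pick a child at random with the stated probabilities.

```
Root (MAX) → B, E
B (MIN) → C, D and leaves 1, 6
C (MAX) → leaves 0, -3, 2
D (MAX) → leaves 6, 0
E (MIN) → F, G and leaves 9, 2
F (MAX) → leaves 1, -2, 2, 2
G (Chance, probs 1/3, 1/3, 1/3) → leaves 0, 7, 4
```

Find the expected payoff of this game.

2

C (MAX): max(0, -3, 2) = 2
D (MAX): max(6, 0) = 6
B (MIN): min(2, 6, 1, 6) = 1
F (MAX): max(1, -2, 2, 2) = 2
G (Chance): 1/3·0 + 1/3·7 + 1/3·4 = 3.67
E (MIN): min(2, 3.67, 9, 2) = 2
Root (MAX): max(1, 2) = 2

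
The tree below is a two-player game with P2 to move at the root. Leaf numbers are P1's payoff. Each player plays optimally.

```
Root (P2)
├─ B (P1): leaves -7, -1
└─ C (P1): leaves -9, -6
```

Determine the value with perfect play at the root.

-6

B (P1): max(-7, -1) = -1
C (P1): max(-9, -6) = -6
Root (P2): min(-1, -6) = -6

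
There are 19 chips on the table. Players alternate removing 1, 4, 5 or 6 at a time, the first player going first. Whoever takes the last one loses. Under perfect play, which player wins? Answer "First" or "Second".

W/L table (W = player to move can force a win):
i:   0  1  2  3  4  5  6  7  8  9 10 11 12 13 14 15 16 17 18 19
     W  L  W  L  W  W  W  W  W  W  L  W  L  W  W  W  W  W  W  L
Position 19 is L, so the second player wins.

Second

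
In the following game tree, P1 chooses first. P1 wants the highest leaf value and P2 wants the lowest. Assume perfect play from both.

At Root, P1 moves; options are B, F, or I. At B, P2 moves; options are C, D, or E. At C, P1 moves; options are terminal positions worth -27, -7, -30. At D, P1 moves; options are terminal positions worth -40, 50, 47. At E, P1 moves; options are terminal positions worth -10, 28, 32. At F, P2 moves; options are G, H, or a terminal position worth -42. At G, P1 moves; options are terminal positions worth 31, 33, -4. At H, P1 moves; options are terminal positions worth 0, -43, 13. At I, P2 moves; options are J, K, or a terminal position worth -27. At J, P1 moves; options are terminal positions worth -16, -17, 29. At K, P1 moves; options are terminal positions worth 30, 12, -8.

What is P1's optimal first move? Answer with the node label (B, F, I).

C (P1): max(-27, -7, -30) = -7
D (P1): max(-40, 50, 47) = 50
E (P1): max(-10, 28, 32) = 32
B (P2): min(-7, 50, 32) = -7
G (P1): max(31, 33, -4) = 33
H (P1): max(0, -43, 13) = 13
F (P2): min(33, 13, -42) = -42
J (P1): max(-16, -17, 29) = 29
K (P1): max(30, 12, -8) = 30
I (P2): min(29, 30, -27) = -27
Root (P1): max(-7, -42, -27) = -7
P1 picks the child with the highest value: B (value -7).

B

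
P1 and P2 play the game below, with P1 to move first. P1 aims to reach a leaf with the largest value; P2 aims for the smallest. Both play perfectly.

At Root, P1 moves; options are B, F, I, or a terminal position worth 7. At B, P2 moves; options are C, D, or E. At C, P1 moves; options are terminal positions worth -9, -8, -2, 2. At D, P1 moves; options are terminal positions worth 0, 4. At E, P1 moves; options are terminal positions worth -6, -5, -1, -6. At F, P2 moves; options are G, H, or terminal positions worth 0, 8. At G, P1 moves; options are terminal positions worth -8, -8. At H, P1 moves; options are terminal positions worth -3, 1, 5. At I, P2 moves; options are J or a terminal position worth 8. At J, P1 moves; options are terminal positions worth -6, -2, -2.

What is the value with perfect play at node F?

G: max(-8, -8) = -8
H: max(-3, 1, 5) = 5
F: min(-8, 5, 0, 8) = -8

-8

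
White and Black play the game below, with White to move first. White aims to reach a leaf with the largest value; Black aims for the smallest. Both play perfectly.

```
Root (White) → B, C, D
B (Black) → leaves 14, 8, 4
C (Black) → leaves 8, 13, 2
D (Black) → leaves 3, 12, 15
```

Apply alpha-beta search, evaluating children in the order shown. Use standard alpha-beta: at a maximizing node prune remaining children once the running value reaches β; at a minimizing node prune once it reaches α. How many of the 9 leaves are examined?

7

B [α=-∞,β=+∞]: v=4
C [α=4,β=+∞]: v=2
D [α=4,β=+∞]: v=3 after child 1 ≤ α → α-cutoff, skip 2
Root [α=-∞,β=+∞]: v=4
Leaves evaluated: 7 of 9.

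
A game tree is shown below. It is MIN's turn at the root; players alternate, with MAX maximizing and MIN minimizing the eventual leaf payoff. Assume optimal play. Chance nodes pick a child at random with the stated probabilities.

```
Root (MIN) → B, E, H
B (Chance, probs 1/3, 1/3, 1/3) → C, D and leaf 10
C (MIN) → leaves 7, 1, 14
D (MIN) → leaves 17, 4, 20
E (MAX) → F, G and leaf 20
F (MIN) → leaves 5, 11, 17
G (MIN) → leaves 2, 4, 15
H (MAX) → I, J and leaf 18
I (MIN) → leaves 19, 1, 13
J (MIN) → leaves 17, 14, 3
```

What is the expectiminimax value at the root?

C (MIN): min(7, 1, 14) = 1
D (MIN): min(17, 4, 20) = 4
B (Chance): 1/3·1 + 1/3·4 + 1/3·10 = 5
F (MIN): min(5, 11, 17) = 5
G (MIN): min(2, 4, 15) = 2
E (MAX): max(5, 2, 20) = 20
I (MIN): min(19, 1, 13) = 1
J (MIN): min(17, 14, 3) = 3
H (MAX): max(1, 3, 18) = 18
Root (MIN): min(5, 20, 18) = 5

5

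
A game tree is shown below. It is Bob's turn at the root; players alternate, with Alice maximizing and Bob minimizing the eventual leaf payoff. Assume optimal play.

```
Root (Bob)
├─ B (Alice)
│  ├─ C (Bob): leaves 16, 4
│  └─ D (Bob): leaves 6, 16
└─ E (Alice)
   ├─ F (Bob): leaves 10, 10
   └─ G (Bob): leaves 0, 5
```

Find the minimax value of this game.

C (Bob): min(16, 4) = 4
D (Bob): min(6, 16) = 6
B (Alice): max(4, 6) = 6
F (Bob): min(10, 10) = 10
G (Bob): min(0, 5) = 0
E (Alice): max(10, 0) = 10
Root (Bob): min(6, 10) = 6

6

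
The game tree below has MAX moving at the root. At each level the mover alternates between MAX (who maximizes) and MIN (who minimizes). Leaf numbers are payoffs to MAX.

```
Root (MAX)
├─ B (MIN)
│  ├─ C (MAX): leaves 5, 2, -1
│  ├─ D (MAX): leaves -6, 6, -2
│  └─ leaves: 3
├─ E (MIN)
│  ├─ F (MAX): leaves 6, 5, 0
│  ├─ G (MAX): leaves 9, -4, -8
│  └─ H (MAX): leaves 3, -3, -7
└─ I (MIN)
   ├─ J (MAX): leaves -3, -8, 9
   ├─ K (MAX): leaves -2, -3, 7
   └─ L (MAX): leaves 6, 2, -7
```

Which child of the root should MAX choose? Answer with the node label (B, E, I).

C (MAX): max(5, 2, -1) = 5
D (MAX): max(-6, 6, -2) = 6
B (MIN): min(5, 6, 3) = 3
F (MAX): max(6, 5, 0) = 6
G (MAX): max(9, -4, -8) = 9
H (MAX): max(3, -3, -7) = 3
E (MIN): min(6, 9, 3) = 3
J (MAX): max(-3, -8, 9) = 9
K (MAX): max(-2, -3, 7) = 7
L (MAX): max(6, 2, -7) = 6
I (MIN): min(9, 7, 6) = 6
Root (MAX): max(3, 3, 6) = 6
MAX picks the child with the highest value: I (value 6).

I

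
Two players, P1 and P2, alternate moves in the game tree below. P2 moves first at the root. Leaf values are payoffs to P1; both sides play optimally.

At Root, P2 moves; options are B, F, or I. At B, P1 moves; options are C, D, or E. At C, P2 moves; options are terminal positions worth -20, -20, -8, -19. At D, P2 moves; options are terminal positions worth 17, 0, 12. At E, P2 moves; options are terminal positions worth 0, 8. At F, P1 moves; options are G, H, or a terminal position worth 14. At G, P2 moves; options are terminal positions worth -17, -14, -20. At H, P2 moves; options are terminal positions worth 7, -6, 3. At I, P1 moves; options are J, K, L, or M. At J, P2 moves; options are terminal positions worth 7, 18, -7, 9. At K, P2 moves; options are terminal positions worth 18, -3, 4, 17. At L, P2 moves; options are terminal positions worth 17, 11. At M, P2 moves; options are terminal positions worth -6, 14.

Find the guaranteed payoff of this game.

0

C (P2): min(-20, -20, -8, -19) = -20
D (P2): min(17, 0, 12) = 0
E (P2): min(0, 8) = 0
B (P1): max(-20, 0, 0) = 0
G (P2): min(-17, -14, -20) = -20
H (P2): min(7, -6, 3) = -6
F (P1): max(-20, -6, 14) = 14
J (P2): min(7, 18, -7, 9) = -7
K (P2): min(18, -3, 4, 17) = -3
L (P2): min(17, 11) = 11
M (P2): min(-6, 14) = -6
I (P1): max(-7, -3, 11, -6) = 11
Root (P2): min(0, 14, 11) = 0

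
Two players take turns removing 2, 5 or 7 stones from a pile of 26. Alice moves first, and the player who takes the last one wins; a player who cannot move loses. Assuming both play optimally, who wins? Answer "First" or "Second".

W/L table (W = player to move can force a win):
i:   0  1  2  3  4  5  6  7  8  9 10 11 12 13 14 15 16 17 18 19 20 21 22 23 24 25 26
     L  L  W  W  L  W  W  W  W  W  L  W  W  L  L  W  W  W  W  W  W  W  L  L  W  W  L
Position 26 is L, so the second player wins.

Second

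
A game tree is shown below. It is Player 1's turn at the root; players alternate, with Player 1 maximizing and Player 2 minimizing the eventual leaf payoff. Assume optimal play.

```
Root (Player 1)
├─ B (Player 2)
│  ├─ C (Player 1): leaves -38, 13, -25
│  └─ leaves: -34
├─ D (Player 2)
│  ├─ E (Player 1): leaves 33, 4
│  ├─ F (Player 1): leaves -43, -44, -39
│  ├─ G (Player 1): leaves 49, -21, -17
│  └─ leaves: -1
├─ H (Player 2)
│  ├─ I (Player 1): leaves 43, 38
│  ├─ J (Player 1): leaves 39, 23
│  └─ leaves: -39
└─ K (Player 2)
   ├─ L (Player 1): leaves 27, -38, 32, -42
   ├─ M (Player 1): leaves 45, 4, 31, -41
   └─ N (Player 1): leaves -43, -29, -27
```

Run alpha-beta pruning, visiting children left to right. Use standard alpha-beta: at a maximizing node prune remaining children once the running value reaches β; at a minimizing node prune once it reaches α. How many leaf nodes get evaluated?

C [α=-∞,β=+∞]: v=13
B [α=-∞,β=+∞]: v=-34
E [α=-34,β=+∞]: v=33
F [α=-34,β=33]: v=-39
D [α=-34,β=+∞]: v=-39 after child 2 ≤ α → α-cutoff, skip 2
I [α=-34,β=+∞]: v=43
J [α=-34,β=43]: v=39
H [α=-34,β=+∞]: v=-39
L [α=-34,β=+∞]: v=32
M [α=-34,β=32]: v=45 after child 1 ≥ β → β-cutoff, skip 3
N [α=-34,β=32]: v=-27
K [α=-34,β=+∞]: v=-27
Root [α=-∞,β=+∞]: v=-27
Leaves evaluated: 22 of 29.

22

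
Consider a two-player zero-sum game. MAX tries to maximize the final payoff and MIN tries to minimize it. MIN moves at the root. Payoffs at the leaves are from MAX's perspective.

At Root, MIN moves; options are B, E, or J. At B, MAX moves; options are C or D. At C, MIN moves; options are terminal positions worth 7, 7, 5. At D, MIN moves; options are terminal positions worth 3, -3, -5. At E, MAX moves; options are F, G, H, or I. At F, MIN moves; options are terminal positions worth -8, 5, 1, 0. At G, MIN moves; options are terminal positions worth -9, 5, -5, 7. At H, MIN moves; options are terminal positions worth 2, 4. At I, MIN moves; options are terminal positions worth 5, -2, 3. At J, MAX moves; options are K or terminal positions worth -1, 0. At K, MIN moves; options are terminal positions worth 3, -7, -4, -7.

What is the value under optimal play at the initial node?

C (MIN): min(7, 7, 5) = 5
D (MIN): min(3, -3, -5) = -5
B (MAX): max(5, -5) = 5
F (MIN): min(-8, 5, 1, 0) = -8
G (MIN): min(-9, 5, -5, 7) = -9
H (MIN): min(2, 4) = 2
I (MIN): min(5, -2, 3) = -2
E (MAX): max(-8, -9, 2, -2) = 2
K (MIN): min(3, -7, -4, -7) = -7
J (MAX): max(-7, -1, 0) = 0
Root (MIN): min(5, 2, 0) = 0

0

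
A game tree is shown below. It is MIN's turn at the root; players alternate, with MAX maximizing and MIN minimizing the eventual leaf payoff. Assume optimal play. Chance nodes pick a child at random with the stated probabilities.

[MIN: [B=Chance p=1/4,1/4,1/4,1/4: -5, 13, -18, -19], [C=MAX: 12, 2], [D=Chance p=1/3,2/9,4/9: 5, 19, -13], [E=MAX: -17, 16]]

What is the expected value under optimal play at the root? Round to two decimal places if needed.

B (Chance): 1/4·-5 + 1/4·13 + 1/4·-18 + 1/4·-19 = -7.25
C (MAX): max(12, 2) = 12
D (Chance): 1/3·5 + 2/9·19 + 4/9·-13 = 0.11
E (MAX): max(-17, 16) = 16
Root (MIN): min(-7.25, 12, 0.11, 16) = -7.25

-7.25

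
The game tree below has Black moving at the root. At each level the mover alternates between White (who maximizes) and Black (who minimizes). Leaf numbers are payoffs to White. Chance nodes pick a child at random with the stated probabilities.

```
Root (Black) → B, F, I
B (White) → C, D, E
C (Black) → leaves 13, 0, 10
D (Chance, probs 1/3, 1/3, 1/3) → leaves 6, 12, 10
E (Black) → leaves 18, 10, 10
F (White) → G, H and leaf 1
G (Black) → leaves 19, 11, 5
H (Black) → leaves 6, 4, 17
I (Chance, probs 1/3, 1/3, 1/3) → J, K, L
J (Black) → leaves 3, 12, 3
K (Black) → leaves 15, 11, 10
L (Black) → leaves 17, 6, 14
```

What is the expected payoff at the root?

C (Black): min(13, 0, 10) = 0
D (Chance): 1/3·6 + 1/3·12 + 1/3·10 = 9.33
E (Black): min(18, 10, 10) = 10
B (White): max(0, 9.33, 10) = 10
G (Black): min(19, 11, 5) = 5
H (Black): min(6, 4, 17) = 4
F (White): max(5, 4, 1) = 5
J (Black): min(3, 12, 3) = 3
K (Black): min(15, 11, 10) = 10
L (Black): min(17, 6, 14) = 6
I (Chance): 1/3·3 + 1/3·10 + 1/3·6 = 6.33
Root (Black): min(10, 5, 6.33) = 5

5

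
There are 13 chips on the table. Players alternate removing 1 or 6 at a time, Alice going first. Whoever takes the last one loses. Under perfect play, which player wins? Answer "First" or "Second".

Compute winning (W) and losing (L) positions by backward induction:
i:   0  1  2  3  4  5  6  7  8  9 10 11 12 13
     W  L  W  L  W  L  W  W  L  W  L  W  L  W
Position 13 is W, so the first player wins.

First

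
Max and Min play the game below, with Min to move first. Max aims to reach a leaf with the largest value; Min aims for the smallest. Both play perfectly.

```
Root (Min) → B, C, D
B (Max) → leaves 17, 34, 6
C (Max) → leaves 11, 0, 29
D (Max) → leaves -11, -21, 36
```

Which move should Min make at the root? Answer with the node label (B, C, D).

C

B (Max): max(17, 34, 6) = 34
C (Max): max(11, 0, 29) = 29
D (Max): max(-11, -21, 36) = 36
Root (Min): min(34, 29, 36) = 29
Min picks the child with the lowest value: C (value 29).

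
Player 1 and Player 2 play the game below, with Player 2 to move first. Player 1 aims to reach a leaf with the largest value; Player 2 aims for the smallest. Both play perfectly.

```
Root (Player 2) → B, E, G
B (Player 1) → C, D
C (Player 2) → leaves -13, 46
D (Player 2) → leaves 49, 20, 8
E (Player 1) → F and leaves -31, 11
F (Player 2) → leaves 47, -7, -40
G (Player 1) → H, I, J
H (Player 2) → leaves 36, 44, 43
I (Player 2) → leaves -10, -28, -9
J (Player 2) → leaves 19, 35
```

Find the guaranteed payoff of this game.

8

C (Player 2): min(-13, 46) = -13
D (Player 2): min(49, 20, 8) = 8
B (Player 1): max(-13, 8) = 8
F (Player 2): min(47, -7, -40) = -40
E (Player 1): max(-40, -31, 11) = 11
H (Player 2): min(36, 44, 43) = 36
I (Player 2): min(-10, -28, -9) = -28
J (Player 2): min(19, 35) = 19
G (Player 1): max(36, -28, 19) = 36
Root (Player 2): min(8, 11, 36) = 8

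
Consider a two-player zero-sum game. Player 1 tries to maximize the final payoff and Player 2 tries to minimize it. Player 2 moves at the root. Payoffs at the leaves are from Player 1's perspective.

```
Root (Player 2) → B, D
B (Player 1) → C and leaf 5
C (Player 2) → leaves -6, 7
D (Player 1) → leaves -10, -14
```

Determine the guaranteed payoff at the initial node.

-10

C (Player 2): min(-6, 7) = -6
B (Player 1): max(-6, 5) = 5
D (Player 1): max(-10, -14) = -10
Root (Player 2): min(5, -10) = -10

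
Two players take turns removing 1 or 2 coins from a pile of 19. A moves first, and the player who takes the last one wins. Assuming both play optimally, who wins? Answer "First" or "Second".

First

i:   0  1  2  3  4  5  6  7  8  9 10 11 12 13 14 15 16 17 18 19
     L  W  W  L  W  W  L  W  W  L  W  W  L  W  W  L  W  W  L  W
Position 19 is W, so the first player wins.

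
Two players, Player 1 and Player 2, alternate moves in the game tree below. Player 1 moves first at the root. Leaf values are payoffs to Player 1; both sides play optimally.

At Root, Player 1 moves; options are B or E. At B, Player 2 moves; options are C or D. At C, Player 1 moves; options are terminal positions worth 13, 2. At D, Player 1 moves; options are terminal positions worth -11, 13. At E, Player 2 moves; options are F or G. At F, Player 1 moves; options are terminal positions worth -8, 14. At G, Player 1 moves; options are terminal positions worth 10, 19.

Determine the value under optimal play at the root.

14

C (Player 1): max(13, 2) = 13
D (Player 1): max(-11, 13) = 13
B (Player 2): min(13, 13) = 13
F (Player 1): max(-8, 14) = 14
G (Player 1): max(10, 19) = 19
E (Player 2): min(14, 19) = 14
Root (Player 1): max(13, 14) = 14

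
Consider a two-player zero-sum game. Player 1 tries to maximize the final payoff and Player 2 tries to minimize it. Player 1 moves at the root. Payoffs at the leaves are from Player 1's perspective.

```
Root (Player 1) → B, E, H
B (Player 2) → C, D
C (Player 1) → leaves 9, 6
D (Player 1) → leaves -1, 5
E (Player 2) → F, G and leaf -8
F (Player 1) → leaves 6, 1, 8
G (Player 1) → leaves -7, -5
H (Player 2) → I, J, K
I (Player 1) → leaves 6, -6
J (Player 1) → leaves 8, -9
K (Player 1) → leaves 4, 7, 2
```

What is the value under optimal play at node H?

6

I: max(6, -6) = 6
J: max(8, -9) = 8
K: max(4, 7, 2) = 7
H: min(6, 8, 7) = 6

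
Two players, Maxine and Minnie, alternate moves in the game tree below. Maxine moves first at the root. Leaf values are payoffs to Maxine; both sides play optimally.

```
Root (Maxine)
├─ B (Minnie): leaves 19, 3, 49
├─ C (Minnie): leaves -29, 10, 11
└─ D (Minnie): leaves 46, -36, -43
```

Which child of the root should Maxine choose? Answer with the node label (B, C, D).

B (Minnie): min(19, 3, 49) = 3
C (Minnie): min(-29, 10, 11) = -29
D (Minnie): min(46, -36, -43) = -43
Root (Maxine): max(3, -29, -43) = 3
Maxine picks the child with the highest value: B (value 3).

B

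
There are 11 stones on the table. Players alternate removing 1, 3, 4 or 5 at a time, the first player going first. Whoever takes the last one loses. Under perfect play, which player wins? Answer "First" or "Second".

Second

Compute winning (W) and losing (L) positions by backward induction:
i:   0  1  2  3  4  5  6  7  8  9 10 11
     W  L  W  L  W  W  W  W  W  L  W  L
Position 11 is L, so the second player wins.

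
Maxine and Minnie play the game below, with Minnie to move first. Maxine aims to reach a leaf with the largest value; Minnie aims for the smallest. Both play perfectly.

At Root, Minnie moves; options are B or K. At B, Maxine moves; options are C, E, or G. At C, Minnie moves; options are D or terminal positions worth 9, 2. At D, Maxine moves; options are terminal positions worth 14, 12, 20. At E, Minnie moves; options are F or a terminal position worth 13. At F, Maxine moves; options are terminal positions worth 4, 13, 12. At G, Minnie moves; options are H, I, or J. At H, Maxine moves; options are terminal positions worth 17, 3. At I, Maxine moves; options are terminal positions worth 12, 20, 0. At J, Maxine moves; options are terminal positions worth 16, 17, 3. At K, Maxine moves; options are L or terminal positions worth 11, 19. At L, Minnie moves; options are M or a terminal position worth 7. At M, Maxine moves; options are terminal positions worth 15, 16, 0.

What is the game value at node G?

H: max(17, 3) = 17
I: max(12, 20, 0) = 20
J: max(16, 17, 3) = 17
G: min(17, 20, 17) = 17

17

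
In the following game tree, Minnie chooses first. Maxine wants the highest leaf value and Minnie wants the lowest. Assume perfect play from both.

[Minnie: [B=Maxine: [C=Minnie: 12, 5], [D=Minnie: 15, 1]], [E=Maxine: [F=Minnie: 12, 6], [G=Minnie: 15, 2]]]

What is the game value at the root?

C (Minnie): min(12, 5) = 5
D (Minnie): min(15, 1) = 1
B (Maxine): max(5, 1) = 5
F (Minnie): min(12, 6) = 6
G (Minnie): min(15, 2) = 2
E (Maxine): max(6, 2) = 6
Root (Minnie): min(5, 6) = 5

5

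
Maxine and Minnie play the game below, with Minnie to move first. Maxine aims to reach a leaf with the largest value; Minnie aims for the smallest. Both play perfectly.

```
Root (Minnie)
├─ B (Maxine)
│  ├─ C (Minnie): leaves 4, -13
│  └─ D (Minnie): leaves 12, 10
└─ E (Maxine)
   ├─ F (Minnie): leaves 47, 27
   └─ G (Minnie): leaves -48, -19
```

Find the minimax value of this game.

10

C (Minnie): min(4, -13) = -13
D (Minnie): min(12, 10) = 10
B (Maxine): max(-13, 10) = 10
F (Minnie): min(47, 27) = 27
G (Minnie): min(-48, -19) = -48
E (Maxine): max(27, -48) = 27
Root (Minnie): min(10, 27) = 10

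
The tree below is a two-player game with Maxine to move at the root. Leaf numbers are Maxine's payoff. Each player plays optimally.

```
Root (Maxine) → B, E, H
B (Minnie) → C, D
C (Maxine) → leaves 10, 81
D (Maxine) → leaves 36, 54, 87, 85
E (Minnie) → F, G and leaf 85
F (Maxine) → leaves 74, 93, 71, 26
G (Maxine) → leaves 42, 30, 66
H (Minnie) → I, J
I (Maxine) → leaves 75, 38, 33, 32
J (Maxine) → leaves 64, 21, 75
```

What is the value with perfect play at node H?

75

I: max(75, 38, 33, 32) = 75
J: max(64, 21, 75) = 75
H: min(75, 75) = 75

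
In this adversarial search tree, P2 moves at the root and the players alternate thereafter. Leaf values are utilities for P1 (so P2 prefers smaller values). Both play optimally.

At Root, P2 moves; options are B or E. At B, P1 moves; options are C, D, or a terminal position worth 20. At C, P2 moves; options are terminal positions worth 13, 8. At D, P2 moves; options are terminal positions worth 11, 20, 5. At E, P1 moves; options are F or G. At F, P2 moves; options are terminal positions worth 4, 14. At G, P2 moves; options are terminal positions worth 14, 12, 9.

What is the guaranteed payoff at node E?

F: min(4, 14) = 4
G: min(14, 12, 9) = 9
E: max(4, 9) = 9

9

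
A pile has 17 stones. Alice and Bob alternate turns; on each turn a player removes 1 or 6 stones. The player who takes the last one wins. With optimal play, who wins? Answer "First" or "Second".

Positions where the player to move wins (W) vs loses (L):
i:   0  1  2  3  4  5  6  7  8  9 10 11 12 13 14 15 16 17
     L  W  L  W  L  W  W  L  W  L  W  L  W  W  L  W  L  W
Position 17 is W, so the first player wins.

First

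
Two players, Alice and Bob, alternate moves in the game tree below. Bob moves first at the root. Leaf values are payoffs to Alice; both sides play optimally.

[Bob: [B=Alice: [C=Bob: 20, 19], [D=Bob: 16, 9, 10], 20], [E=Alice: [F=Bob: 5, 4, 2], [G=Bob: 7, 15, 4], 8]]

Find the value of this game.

8

C (Bob): min(20, 19) = 19
D (Bob): min(16, 9, 10) = 9
B (Alice): max(19, 9, 20) = 20
F (Bob): min(5, 4, 2) = 2
G (Bob): min(7, 15, 4) = 4
E (Alice): max(2, 4, 8) = 8
Root (Bob): min(20, 8) = 8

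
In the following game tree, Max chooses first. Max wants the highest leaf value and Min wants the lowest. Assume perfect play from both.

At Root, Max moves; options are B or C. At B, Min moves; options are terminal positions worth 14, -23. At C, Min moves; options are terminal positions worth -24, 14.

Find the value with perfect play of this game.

B (Min): min(14, -23) = -23
C (Min): min(-24, 14) = -24
Root (Max): max(-23, -24) = -23

-23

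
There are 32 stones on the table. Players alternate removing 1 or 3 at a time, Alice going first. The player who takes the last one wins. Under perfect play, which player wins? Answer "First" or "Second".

Mark each pile size as W (mover wins) or L (mover loses):
i:   0  1  2  3  4  5  6  7  8  9 10 11 12 13 14 15 16 17 18 19 20 21 22 23 24 25 26 27 28 29 30 31 32
     L  W  L  W  L  W  L  W  L  W  L  W  L  W  L  W  L  W  L  W  L  W  L  W  L  W  L  W  L  W  L  W  L
Position 32 is L, so the second player wins.

Second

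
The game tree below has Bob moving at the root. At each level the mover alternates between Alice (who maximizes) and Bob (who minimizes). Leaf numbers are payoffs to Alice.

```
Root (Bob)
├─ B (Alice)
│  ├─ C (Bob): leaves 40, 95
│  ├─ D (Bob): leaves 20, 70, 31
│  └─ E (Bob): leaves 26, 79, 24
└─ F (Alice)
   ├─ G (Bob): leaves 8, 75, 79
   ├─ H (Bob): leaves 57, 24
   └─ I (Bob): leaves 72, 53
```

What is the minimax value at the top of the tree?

C (Bob): min(40, 95) = 40
D (Bob): min(20, 70, 31) = 20
E (Bob): min(26, 79, 24) = 24
B (Alice): max(40, 20, 24) = 40
G (Bob): min(8, 75, 79) = 8
H (Bob): min(57, 24) = 24
I (Bob): min(72, 53) = 53
F (Alice): max(8, 24, 53) = 53
Root (Bob): min(40, 53) = 40

40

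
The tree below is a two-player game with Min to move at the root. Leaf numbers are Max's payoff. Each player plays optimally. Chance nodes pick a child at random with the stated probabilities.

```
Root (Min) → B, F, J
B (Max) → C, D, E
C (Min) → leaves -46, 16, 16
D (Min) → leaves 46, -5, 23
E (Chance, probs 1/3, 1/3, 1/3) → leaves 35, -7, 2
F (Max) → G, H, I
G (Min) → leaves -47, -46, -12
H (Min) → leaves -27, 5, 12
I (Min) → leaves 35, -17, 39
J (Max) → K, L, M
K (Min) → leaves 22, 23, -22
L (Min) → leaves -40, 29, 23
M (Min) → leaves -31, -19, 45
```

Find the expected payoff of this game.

-22

C (Min): min(-46, 16, 16) = -46
D (Min): min(46, -5, 23) = -5
E (Chance): 1/3·35 + 1/3·-7 + 1/3·2 = 10
B (Max): max(-46, -5, 10) = 10
G (Min): min(-47, -46, -12) = -47
H (Min): min(-27, 5, 12) = -27
I (Min): min(35, -17, 39) = -17
F (Max): max(-47, -27, -17) = -17
K (Min): min(22, 23, -22) = -22
L (Min): min(-40, 29, 23) = -40
M (Min): min(-31, -19, 45) = -31
J (Max): max(-22, -40, -31) = -22
Root (Min): min(10, -17, -22) = -22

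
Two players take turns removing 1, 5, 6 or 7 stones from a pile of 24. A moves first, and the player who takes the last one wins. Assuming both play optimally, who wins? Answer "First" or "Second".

W/L table (W = player to move can force a win):
i:   0  1  2  3  4  5  6  7  8  9 10 11 12 13 14 15 16 17 18 19 20 21 22 23 24
     L  W  L  W  L  W  W  W  W  W  W  W  L  W  L  W  L  W  W  W  W  W  W  W  L
Position 24 is L, so the second player wins.

Second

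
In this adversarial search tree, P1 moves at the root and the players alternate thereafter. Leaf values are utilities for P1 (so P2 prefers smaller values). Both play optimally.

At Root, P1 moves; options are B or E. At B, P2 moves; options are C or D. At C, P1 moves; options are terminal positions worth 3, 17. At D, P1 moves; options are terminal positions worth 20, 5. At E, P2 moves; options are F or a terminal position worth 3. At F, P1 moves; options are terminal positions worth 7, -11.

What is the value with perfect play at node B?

C: max(3, 17) = 17
D: max(20, 5) = 20
B: min(17, 20) = 17

17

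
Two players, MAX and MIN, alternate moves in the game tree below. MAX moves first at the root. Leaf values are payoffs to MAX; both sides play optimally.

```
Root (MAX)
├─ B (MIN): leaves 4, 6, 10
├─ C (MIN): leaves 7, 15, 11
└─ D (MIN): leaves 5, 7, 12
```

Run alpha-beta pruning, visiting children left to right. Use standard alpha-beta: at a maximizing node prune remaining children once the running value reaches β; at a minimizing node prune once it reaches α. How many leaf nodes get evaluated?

7

B [α=-∞,β=+∞]: v=4
C [α=4,β=+∞]: v=7
D [α=7,β=+∞]: v=5 after child 1 ≤ α → α-cutoff, skip 2
Root [α=-∞,β=+∞]: v=7
Leaves evaluated: 7 of 9.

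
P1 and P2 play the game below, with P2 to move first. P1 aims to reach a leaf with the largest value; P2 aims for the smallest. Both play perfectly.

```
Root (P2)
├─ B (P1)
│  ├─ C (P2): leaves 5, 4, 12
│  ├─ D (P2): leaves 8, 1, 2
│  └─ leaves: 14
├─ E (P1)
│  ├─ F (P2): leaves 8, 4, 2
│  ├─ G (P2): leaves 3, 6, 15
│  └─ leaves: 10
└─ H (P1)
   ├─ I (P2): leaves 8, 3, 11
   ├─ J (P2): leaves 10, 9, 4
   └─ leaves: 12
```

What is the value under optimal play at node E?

10

F: min(8, 4, 2) = 2
G: min(3, 6, 15) = 3
E: max(2, 3, 10) = 10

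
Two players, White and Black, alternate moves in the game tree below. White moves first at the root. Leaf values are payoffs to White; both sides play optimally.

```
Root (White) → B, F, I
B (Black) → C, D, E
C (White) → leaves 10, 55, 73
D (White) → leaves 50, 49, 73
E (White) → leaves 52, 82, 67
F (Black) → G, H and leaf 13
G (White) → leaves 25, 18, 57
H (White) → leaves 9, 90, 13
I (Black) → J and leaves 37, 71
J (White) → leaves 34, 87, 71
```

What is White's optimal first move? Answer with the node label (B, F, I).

C (White): max(10, 55, 73) = 73
D (White): max(50, 49, 73) = 73
E (White): max(52, 82, 67) = 82
B (Black): min(73, 73, 82) = 73
G (White): max(25, 18, 57) = 57
H (White): max(9, 90, 13) = 90
F (Black): min(57, 90, 13) = 13
J (White): max(34, 87, 71) = 87
I (Black): min(87, 37, 71) = 37
Root (White): max(73, 13, 37) = 73
White picks the child with the highest value: B (value 73).

B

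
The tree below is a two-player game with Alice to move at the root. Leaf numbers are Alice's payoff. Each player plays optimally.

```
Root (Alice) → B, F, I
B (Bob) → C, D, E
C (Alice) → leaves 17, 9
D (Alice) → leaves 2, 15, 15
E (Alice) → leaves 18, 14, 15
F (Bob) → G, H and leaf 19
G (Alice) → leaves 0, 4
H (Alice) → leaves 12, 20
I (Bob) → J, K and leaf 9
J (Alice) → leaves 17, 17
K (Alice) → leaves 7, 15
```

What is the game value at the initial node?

15

C (Alice): max(17, 9) = 17
D (Alice): max(2, 15, 15) = 15
E (Alice): max(18, 14, 15) = 18
B (Bob): min(17, 15, 18) = 15
G (Alice): max(0, 4) = 4
H (Alice): max(12, 20) = 20
F (Bob): min(4, 20, 19) = 4
J (Alice): max(17, 17) = 17
K (Alice): max(7, 15) = 15
I (Bob): min(17, 15, 9) = 9
Root (Alice): max(15, 4, 9) = 15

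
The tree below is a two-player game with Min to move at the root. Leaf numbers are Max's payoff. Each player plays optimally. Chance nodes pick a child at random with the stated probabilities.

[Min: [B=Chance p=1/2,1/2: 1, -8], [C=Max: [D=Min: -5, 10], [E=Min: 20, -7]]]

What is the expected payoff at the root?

B (Chance): 1/2·1 + 1/2·-8 = -3.5
D (Min): min(-5, 10) = -5
E (Min): min(20, -7) = -7
C (Max): max(-5, -7) = -5
Root (Min): min(-3.5, -5) = -5

-5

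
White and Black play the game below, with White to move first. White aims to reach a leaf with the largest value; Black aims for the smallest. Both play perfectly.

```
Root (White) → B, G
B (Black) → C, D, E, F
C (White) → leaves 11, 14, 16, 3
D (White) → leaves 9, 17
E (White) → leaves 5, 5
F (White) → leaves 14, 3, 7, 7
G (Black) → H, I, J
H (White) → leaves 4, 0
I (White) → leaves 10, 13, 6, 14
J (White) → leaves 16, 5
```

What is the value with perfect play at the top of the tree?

5

C (White): max(11, 14, 16, 3) = 16
D (White): max(9, 17) = 17
E (White): max(5, 5) = 5
F (White): max(14, 3, 7, 7) = 14
B (Black): min(16, 17, 5, 14) = 5
H (White): max(4, 0) = 4
I (White): max(10, 13, 6, 14) = 14
J (White): max(16, 5) = 16
G (Black): min(4, 14, 16) = 4
Root (White): max(5, 4) = 5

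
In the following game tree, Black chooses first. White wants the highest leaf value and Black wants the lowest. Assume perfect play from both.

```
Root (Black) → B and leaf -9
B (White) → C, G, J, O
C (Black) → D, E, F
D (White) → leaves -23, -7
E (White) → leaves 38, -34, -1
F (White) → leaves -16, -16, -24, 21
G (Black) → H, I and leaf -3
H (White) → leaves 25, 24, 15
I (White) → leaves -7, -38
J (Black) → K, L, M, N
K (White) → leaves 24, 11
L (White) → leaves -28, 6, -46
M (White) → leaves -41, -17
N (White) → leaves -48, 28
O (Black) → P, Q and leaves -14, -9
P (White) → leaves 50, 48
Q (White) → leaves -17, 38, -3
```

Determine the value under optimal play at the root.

D (White): max(-23, -7) = -7
E (White): max(38, -34, -1) = 38
F (White): max(-16, -16, -24, 21) = 21
C (Black): min(-7, 38, 21) = -7
H (White): max(25, 24, 15) = 25
I (White): max(-7, -38) = -7
G (Black): min(25, -7, -3) = -7
K (White): max(24, 11) = 24
L (White): max(-28, 6, -46) = 6
M (White): max(-41, -17) = -17
N (White): max(-48, 28) = 28
J (Black): min(24, 6, -17, 28) = -17
P (White): max(50, 48) = 50
Q (White): max(-17, 38, -3) = 38
O (Black): min(50, 38, -14, -9) = -14
B (White): max(-7, -7, -17, -14) = -7
Root (Black): min(-7, -9) = -9

-9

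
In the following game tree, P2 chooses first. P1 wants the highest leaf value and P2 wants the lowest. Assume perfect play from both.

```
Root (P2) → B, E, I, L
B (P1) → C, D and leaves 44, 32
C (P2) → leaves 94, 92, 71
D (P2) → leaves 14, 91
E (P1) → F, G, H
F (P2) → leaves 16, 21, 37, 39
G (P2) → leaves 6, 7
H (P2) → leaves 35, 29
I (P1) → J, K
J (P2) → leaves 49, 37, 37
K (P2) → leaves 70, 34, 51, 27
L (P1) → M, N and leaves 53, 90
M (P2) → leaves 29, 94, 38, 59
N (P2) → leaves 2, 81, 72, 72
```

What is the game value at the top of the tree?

C (P2): min(94, 92, 71) = 71
D (P2): min(14, 91) = 14
B (P1): max(71, 14, 44, 32) = 71
F (P2): min(16, 21, 37, 39) = 16
G (P2): min(6, 7) = 6
H (P2): min(35, 29) = 29
E (P1): max(16, 6, 29) = 29
J (P2): min(49, 37, 37) = 37
K (P2): min(70, 34, 51, 27) = 27
I (P1): max(37, 27) = 37
M (P2): min(29, 94, 38, 59) = 29
N (P2): min(2, 81, 72, 72) = 2
L (P1): max(29, 2, 53, 90) = 90
Root (P2): min(71, 29, 37, 90) = 29

29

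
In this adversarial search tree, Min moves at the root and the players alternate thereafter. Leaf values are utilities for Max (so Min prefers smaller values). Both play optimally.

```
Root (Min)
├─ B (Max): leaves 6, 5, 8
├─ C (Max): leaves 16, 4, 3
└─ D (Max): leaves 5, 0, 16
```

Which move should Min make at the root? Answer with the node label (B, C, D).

B

B (Max): max(6, 5, 8) = 8
C (Max): max(16, 4, 3) = 16
D (Max): max(5, 0, 16) = 16
Root (Min): min(8, 16, 16) = 8
Min picks the child with the lowest value: B (value 8).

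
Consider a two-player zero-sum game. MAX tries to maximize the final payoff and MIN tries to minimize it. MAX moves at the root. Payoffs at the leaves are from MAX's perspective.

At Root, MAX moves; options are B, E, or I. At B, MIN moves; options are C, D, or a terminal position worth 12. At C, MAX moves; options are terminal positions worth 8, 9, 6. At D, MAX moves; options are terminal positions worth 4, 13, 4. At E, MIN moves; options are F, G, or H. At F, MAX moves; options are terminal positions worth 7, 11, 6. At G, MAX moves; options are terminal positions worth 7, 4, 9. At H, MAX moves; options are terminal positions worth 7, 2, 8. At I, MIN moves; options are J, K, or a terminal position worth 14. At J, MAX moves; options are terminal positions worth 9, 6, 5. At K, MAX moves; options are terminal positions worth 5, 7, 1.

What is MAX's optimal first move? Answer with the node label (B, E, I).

B

C (MAX): max(8, 9, 6) = 9
D (MAX): max(4, 13, 4) = 13
B (MIN): min(9, 13, 12) = 9
F (MAX): max(7, 11, 6) = 11
G (MAX): max(7, 4, 9) = 9
H (MAX): max(7, 2, 8) = 8
E (MIN): min(11, 9, 8) = 8
J (MAX): max(9, 6, 5) = 9
K (MAX): max(5, 7, 1) = 7
I (MIN): min(9, 7, 14) = 7
Root (MAX): max(9, 8, 7) = 9
MAX picks the child with the highest value: B (value 9).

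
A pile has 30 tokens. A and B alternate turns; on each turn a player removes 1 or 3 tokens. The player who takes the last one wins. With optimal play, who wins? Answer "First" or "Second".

Second

i:   0  1  2  3  4  5  6  7  8  9 10 11 12 13 14 15 16 17 18 19 20 21 22 23 24 25 26 27 28 29 30
     L  W  L  W  L  W  L  W  L  W  L  W  L  W  L  W  L  W  L  W  L  W  L  W  L  W  L  W  L  W  L
Position 30 is L, so the second player wins.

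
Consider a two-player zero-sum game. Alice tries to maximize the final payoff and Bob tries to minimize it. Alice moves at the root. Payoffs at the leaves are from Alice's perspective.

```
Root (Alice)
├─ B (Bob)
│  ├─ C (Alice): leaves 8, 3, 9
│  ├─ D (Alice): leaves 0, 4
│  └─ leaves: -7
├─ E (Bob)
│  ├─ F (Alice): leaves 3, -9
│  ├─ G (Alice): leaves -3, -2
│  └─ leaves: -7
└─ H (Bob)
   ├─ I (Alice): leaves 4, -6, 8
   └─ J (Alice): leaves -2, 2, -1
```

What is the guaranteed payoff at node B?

-7

C: max(8, 3, 9) = 9
D: max(0, 4) = 4
B: min(9, 4, -7) = -7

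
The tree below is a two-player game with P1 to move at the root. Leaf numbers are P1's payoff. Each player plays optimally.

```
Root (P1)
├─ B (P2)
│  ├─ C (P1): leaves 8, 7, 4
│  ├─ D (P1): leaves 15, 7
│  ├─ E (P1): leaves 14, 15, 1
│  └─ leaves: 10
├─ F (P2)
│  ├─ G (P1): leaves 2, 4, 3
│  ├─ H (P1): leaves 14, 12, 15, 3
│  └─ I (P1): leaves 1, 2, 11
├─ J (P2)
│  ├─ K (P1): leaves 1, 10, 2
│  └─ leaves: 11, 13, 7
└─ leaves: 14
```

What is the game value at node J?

K: max(1, 10, 2) = 10
J: min(10, 11, 13, 7) = 7

7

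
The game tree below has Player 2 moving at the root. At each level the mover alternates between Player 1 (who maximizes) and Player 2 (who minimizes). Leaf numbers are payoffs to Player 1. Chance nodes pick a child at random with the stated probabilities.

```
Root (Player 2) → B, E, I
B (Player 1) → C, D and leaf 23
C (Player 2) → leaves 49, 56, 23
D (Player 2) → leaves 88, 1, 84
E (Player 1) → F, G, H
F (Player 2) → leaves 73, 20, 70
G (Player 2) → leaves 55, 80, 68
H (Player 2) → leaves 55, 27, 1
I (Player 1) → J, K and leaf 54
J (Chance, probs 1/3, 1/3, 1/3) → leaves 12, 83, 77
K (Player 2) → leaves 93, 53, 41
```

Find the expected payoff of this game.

C (Player 2): min(49, 56, 23) = 23
D (Player 2): min(88, 1, 84) = 1
B (Player 1): max(23, 1, 23) = 23
F (Player 2): min(73, 20, 70) = 20
G (Player 2): min(55, 80, 68) = 55
H (Player 2): min(55, 27, 1) = 1
E (Player 1): max(20, 55, 1) = 55
J (Chance): 1/3·12 + 1/3·83 + 1/3·77 = 57.33
K (Player 2): min(93, 53, 41) = 41
I (Player 1): max(57.33, 41, 54) = 57.33
Root (Player 2): min(23, 55, 57.33) = 23

23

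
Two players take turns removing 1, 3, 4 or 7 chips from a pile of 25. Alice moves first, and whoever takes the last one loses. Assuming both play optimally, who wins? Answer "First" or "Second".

i:   0  1  2  3  4  5  6  7  8  9 10 11 12 13 14 15 16 17 18 19 20 21 22 23 24 25
     W  L  W  L  W  W  W  W  W  L  W  L  W  W  W  W  W  L  W  L  W  W  W  W  W  L
Position 25 is L, so the second player wins.

Second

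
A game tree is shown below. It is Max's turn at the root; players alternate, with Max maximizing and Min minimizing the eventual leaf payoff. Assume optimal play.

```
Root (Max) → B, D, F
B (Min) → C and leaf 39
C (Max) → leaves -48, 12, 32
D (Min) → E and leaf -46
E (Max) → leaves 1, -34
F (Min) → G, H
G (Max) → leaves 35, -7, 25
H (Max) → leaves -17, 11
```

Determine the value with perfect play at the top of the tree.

32

C (Max): max(-48, 12, 32) = 32
B (Min): min(32, 39) = 32
E (Max): max(1, -34) = 1
D (Min): min(1, -46) = -46
G (Max): max(35, -7, 25) = 35
H (Max): max(-17, 11) = 11
F (Min): min(35, 11) = 11
Root (Max): max(32, -46, 11) = 32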